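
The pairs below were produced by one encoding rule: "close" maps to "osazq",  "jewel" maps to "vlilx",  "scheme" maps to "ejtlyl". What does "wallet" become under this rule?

ihxsqa

Shifts by position in close: pos 0: c→o (+12), pos 1: l→s (+7), pos 2: o→a (+12), pos 3: s→z (+7) — repeating every 2. A repeating key of period 2 is used — shifts +12, +7 over and over.
Applying it to wallet: w+12=i, a+7=h, l+12=x, l+7=s, e+12=q, t+7=a.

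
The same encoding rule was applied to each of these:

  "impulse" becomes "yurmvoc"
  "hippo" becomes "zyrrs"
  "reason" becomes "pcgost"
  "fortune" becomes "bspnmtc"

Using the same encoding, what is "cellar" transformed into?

i(8)→y(24) and m(12)→u(20) fit y≡25x+6 (mod 26); the inverse of 25 mod 26 is 25. Treating letters as 0–25, the rule is x ↦ 25x + 6 (mod 26).
For cellar: c(2)→25·2+6≡4=e; e(4)→25·4+6≡2=c; l(11)→25·11+6≡21=v; l(11)→25·11+6≡21=v; a(0)→25·0+6≡6=g; r(17)→25·17+6≡15=p (all mod 26).

ecvvgp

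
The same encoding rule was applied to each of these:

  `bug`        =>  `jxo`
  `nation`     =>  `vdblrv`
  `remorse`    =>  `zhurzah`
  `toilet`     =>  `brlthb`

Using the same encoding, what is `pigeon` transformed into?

xlohrv

The shift depends on letter class: consonant b→j is +8, but vowel u→x is +3. Vowels shift forward by 3 and consonants shift forward by 8.
Applying it to pigeon: p(cons)+8=x, i(vowel)+3=l, g(cons)+8=o, e(vowel)+3=h, o(vowel)+3=r, n(cons)+8=v.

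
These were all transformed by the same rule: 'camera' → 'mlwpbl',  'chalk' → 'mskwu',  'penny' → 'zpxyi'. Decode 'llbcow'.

A repeating key of period 2 is used — shifts +10, +11 over and over.
Undoing it on llbcow: l−10=b, l−11=a, b−10=r, c−11=r, o−10=e, w−11=l.

barrel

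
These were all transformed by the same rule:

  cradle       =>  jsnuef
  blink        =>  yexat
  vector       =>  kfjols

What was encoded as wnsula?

pardon

c(2)→j(9) and r(17)→s(18) fit y≡11x+13 (mod 26); the inverse of 11 mod 26 is 19. Each letter's alphabet position (a=0..z=25) is mapped through 11·x+13 mod 26 — an affine cipher.
Undoing it on wnsula: w(22)→19·(22−13)≡15=p; n(13)→19·(13−13)≡0=a; s(18)→19·(18−13)≡17=r; u(20)→19·(20−13)≡3=d; l(11)→19·(11−13)≡14=o; a(0)→19·(0−13)≡13=n (all mod 26).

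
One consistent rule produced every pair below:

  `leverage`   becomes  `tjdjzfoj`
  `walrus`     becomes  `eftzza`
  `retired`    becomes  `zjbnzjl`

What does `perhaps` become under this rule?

The shift depends on letter class: consonant l→t is +8, but vowel e→j is +5. The rule splits by letter class: vowels +5, consonants +8.
For perhaps: p(cons)+8=x, e(vowel)+5=j, r(cons)+8=z, h(cons)+8=p, a(vowel)+5=f, p(cons)+8=x, s(cons)+8=a.

xjzpfxa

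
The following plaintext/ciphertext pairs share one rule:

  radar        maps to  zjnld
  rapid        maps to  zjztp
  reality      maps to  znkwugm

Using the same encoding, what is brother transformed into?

jayetrf

In radar: r→z is +8, a→j is +9, d→n is +10, a→l is +11 — the shift increases by 1 each position. Each letter shifts forward by (position + 8), i.e. 8, 9, 10, … — the shift grows by one for each successive letter.
On brother: b+8=j, r+9=a, o+10=y, t+11=e, h+12=t, e+13=r, r+14=f.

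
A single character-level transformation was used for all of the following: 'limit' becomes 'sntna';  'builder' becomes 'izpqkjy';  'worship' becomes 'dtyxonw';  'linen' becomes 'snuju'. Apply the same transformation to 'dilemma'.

Shifts by position in limit: pos 0: l→s (+7), pos 1: i→n (+5), pos 2: m→t (+7), pos 3: i→n (+5) — repeating every 2. The shifts repeat in a cycle of length 2: positions 0,1,… shift by +7, +5, then the pattern repeats.
On dilemma: d+7=k, i+5=n, l+7=s, e+5=j, m+7=t, m+5=r, a+7=h.

knsjtrh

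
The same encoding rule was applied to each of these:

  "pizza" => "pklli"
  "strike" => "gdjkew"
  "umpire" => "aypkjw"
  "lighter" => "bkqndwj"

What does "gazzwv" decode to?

p(15)→p(15) and i(8)→k(10) fit y≡23x+8 (mod 26); the inverse of 23 mod 26 is 17. This is an affine cipher: with a=0,…,z=25, each position x becomes (23x+8) mod 26.
Decoding gazzwv: g(6)→17·(6−8)≡18=s; a(0)→17·(0−8)≡20=u; z(25)→17·(25−8)≡3=d; z(25)→17·(25−8)≡3=d; w(22)→17·(22−8)≡4=e; v(21)→17·(21−8)≡13=n (all mod 26).

sudden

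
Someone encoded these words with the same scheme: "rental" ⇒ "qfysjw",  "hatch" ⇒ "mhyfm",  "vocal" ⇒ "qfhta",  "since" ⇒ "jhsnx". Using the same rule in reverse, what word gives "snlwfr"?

margin

The word is reversed, then every letter is shifted forward by 5.
Decoding snlwfr: shift back: s−5=n, n−5=i, l−5=g, w−5=r, f−5=a, r−5=m → nigram; then reverse → margin.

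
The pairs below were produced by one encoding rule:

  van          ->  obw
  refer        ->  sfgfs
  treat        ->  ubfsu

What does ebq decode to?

The output letters match the input read backwards, each shifted +1: van reversed is nav. Two steps: reverse the string, then apply a Caesar shift of +1.
Undoing it on ebq: shift back: e−1=d, b−1=a, q−1=p → dap; then reverse → pad.

pad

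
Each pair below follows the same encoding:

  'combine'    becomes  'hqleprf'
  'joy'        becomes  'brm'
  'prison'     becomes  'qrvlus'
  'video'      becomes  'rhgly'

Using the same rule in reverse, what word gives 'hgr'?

ode

The output letters match the input read backwards, each shifted +3: combine reversed is enibmoc. The word is reversed, then every letter is shifted forward by 3.
Reversing it on hgr: shift back: h−3=e, g−3=d, r−3=o → edo; then reverse → ode.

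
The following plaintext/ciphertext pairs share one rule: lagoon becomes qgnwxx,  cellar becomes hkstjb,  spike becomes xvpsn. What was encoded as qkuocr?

length

The shift increases by 1 at each position, starting from +5: 5, 6, 7, ….
Undoing it on qkuocr: q−5=l, k−6=e, u−7=n, o−8=g, c−9=t, r−10=h.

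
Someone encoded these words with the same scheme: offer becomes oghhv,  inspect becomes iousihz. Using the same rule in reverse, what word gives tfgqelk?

teenage

In offer: o→o is +0, f→g is +1, f→h is +2, e→h is +3 — the shift increases by 1 each position. The shift increases by 1 at each position, starting from +0: 0, 1, 2, ….
Undoing it on tfgqelk: t−0=t, f−1=e, g−2=e, q−3=n, e−4=a, l−5=g, k−6=e.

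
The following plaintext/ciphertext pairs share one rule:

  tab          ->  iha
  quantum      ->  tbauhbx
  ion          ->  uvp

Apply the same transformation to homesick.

The output letters match the input read backwards, each shifted +7: tab reversed is bat. Read the word backwards and shift each letter +7.
For homesick: reverse → kcisemoh; then shift: k+7=r, c+7=j, i+7=p, s+7=z, e+7=l, m+7=t, o+7=v, h+7=o.

rjpzltvo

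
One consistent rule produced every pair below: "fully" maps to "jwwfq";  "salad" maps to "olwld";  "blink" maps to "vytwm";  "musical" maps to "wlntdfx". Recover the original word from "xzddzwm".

blossom

The output letters match the input read backwards, each shifted +11: fully reversed is ylluf. The word is reversed, then every letter is shifted forward by 11.
Reversing it on xzddzwm: shift back: x−11=m, z−11=o, d−11=s, d−11=s, z−11=o, w−11=l, m−11=b → mossolb; then reverse → blossom.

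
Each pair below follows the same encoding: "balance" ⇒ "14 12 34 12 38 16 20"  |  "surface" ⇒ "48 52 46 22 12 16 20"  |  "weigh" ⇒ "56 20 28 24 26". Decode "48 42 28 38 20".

b(#2)→14 and a(#1)→12: differences scale by 2, so n = 2·pos + 10. Each letter becomes 2×(its alphabet position, a=1..z=26) + 10.
Decoding 48 42 28 38 20: 48→(48−10)÷2=19=s, 42→(42−10)÷2=16=p, 28→(28−10)÷2=9=i, 38→(38−10)÷2=14=n, 20→(20−10)÷2=5=e.

spine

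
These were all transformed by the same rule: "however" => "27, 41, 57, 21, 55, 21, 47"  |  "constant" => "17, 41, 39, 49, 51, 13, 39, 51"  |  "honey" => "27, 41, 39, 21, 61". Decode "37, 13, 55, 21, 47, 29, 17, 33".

maverick

h(#8)→27 and o(#15)→41: differences scale by 2, so n = 2·pos + 11. Each letter becomes 2×(its alphabet position, a=1..z=26) + 11.
Reversing it on 37, 13, 55, 21, 47, 29, 17, 33: 37→(37−11)÷2=13=m, 13→(13−11)÷2=1=a, 55→(55−11)÷2=22=v, 21→(21−11)÷2=5=e, 47→(47−11)÷2=18=r, 29→(29−11)÷2=9=i, 17→(17−11)÷2=3=c, 33→(33−11)÷2=11=k.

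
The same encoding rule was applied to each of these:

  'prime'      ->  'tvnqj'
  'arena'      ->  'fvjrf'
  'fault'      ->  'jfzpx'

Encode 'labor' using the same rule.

The shift depends on letter class: consonant p→t is +4, but vowel i→n is +5. The rule splits by letter class: vowels +5, consonants +4.
On labor: l(cons)+4=p, a(vowel)+5=f, b(cons)+4=f, o(vowel)+5=t, r(cons)+4=v.

pfftv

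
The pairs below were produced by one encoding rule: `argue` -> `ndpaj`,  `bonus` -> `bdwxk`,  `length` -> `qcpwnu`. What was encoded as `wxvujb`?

salmon

Read the word backwards and shift each letter +9.
Undoing it on wxvujb: shift back: w−9=n, x−9=o, v−9=m, u−9=l, j−9=a, b−9=s → nomlas; then reverse → salmon.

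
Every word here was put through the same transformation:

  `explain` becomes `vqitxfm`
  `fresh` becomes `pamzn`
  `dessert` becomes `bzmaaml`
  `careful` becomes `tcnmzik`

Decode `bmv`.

The output letters match the input read backwards, each shifted +8: explain reversed is nialpxe. Read the word backwards and shift each letter +8.
Reversing it on bmv: shift back: b−8=t, m−8=e, v−8=n → ten; then reverse → net.

net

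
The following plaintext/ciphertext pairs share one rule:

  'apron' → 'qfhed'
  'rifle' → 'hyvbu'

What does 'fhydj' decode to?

Each letter is shifted forward by 16 in the alphabet (a Caesar shift of +16).
Decoding fhydj: f−16=p, h−16=r, y−16=i, d−16=n, j−16=t.

print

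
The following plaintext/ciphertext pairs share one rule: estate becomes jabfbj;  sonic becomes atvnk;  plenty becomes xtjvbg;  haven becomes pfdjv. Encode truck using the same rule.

bzzks

Two shifts are in play — +5 for a/e/i/o/u, +8 for every other letter.
Applying it to truck: t(cons)+8=b, r(cons)+8=z, u(vowel)+5=z, c(cons)+8=k, k(cons)+8=s.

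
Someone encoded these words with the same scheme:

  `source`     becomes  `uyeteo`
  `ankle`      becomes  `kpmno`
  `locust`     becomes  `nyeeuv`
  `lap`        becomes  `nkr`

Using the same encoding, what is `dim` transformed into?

fso

The shift depends on letter class: consonant s→u is +2, but vowel o→y is +10. Two shifts are in play — +10 for a/e/i/o/u, +2 for every other letter.
For dim: d(cons)+2=f, i(vowel)+10=s, m(cons)+2=o.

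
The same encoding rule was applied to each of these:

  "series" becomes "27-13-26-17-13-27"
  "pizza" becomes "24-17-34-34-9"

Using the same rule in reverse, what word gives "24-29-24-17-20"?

pupil

The number is (letter's place in the alphabet, a=1) + 8.
Reversing it on 24-29-24-17-20: 24→(24−8)÷1=16=p, 29→(29−8)÷1=21=u, 24→(24−8)÷1=16=p, 17→(17−8)÷1=9=i, 20→(20−8)÷1=12=l.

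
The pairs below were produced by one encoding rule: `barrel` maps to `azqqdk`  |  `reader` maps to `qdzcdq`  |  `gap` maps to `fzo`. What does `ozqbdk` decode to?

Each letter is shifted forward by 25 in the alphabet (a Caesar shift of +25).
Decoding ozqbdk: o−25=p, z−25=a, q−25=r, b−25=c, d−25=e, k−25=l.

parcel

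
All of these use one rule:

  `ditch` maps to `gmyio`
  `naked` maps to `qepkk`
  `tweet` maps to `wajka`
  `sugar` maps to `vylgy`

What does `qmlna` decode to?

night

In ditch: d→g is +3, i→m is +4, t→y is +5, c→i is +6 — the shift increases by 1 each position. Each letter shifts forward by (position + 3), i.e. 3, 4, 5, … — the shift grows by one for each successive letter.
Reversing it on qmlna: q−3=n, m−4=i, l−5=g, n−6=h, a−7=t.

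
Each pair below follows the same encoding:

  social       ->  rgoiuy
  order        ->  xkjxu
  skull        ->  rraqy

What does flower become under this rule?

xkcurl

The output letters match the input read backwards, each shifted +6: social reversed is laicos. Read the word backwards and shift each letter +6.
For flower: reverse → rewolf; then shift: r+6=x, e+6=k, w+6=c, o+6=u, l+6=r, f+6=l.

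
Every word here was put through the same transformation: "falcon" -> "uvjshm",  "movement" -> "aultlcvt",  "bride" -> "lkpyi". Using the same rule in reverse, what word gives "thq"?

jam

The output letters match the input read backwards, each shifted +7: falcon reversed is noclaf. Read the word backwards and shift each letter +7.
Reversing it on thq: shift back: t−7=m, h−7=a, q−7=j → maj; then reverse → jam.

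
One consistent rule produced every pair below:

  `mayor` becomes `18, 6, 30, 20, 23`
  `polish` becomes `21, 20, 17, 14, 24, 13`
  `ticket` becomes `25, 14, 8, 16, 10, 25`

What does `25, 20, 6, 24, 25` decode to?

toast

Each letter is replaced by its alphabet position (a=1..z=26) + 5.
Undoing it on 25, 20, 6, 24, 25: 25→(25−5)÷1=20=t, 20→(20−5)÷1=15=o, 6→(6−5)÷1=1=a, 24→(24−5)÷1=19=s, 25→(25−5)÷1=20=t.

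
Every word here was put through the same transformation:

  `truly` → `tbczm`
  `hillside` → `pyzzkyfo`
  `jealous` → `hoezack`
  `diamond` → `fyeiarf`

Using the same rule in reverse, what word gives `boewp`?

reach

Treating letters as 0–25, the rule is x ↦ 9x + 4 (mod 26).
Undoing it on boewp: b(1)→3·(1−4)≡17=r; o(14)→3·(14−4)≡4=e; e(4)→3·(4−4)≡0=a; w(22)→3·(22−4)≡2=c; p(15)→3·(15−4)≡7=h (all mod 26).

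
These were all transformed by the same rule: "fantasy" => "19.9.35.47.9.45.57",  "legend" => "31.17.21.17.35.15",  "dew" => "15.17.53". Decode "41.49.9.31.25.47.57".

f(#6)→19 and a(#1)→9: differences scale by 2, so n = 2·pos + 7. The formula is n = 2×(alphabet index, a=1) + 7.
Undoing it on 41.49.9.31.25.47.57: 41→(41−7)÷2=17=q, 49→(49−7)÷2=21=u, 9→(9−7)÷2=1=a, 31→(31−7)÷2=12=l, 25→(25−7)÷2=9=i, 47→(47−7)÷2=20=t, 57→(57−7)÷2=25=y.

quality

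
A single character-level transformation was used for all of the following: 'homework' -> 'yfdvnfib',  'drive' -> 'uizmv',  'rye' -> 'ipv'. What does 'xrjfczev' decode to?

gasoline

Compare letters: h→y is +17, o→f is +17, m→d is +17 — a constant shift. This is a Caesar cipher with shift 17.
Reversing it on xrjfczev: x−17=g, r−17=a, j−17=s, f−17=o, c−17=l, z−17=i, e−17=n, v−17=e.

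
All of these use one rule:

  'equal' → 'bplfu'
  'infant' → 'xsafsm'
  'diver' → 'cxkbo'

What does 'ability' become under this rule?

e(4)→b(1) and q(16)→p(15) fit y≡25x+5 (mod 26); the inverse of 25 mod 26 is 25. This is an affine cipher: with a=0,…,z=25, each position x becomes (25x+5) mod 26.
For ability: a(0)→25·0+5≡5=f; b(1)→25·1+5≡4=e; i(8)→25·8+5≡23=x; l(11)→25·11+5≡20=u; i(8)→25·8+5≡23=x; t(19)→25·19+5≡12=m; y(24)→25·24+5≡7=h (all mod 26).

fexuxmh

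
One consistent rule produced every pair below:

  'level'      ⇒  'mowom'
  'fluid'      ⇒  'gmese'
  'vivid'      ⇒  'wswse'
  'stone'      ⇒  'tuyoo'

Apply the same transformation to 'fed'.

The shift depends on letter class: consonant l→m is +1, but vowel e→o is +10. The rule splits by letter class: vowels +10, consonants +1.
For fed: f(cons)+1=g, e(vowel)+10=o, d(cons)+1=e.

goe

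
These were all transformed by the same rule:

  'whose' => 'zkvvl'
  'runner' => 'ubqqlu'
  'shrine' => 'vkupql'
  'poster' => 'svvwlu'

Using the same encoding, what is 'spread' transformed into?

vsulhg

The rule splits by letter class: vowels +7, consonants +3.
Applying it to spread: s(cons)+3=v, p(cons)+3=s, r(cons)+3=u, e(vowel)+7=l, a(vowel)+7=h, d(cons)+3=g.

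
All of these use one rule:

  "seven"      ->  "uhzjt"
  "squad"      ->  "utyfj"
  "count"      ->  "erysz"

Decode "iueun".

In seven: s→u is +2, e→h is +3, v→z is +4, e→j is +5 — the shift increases by 1 each position. Each letter shifts forward by (position + 2), i.e. 2, 3, 4, … — the shift grows by one for each successive letter.
Undoing it on iueun: i−2=g, u−3=r, e−4=a, u−5=p, n−6=h.

graph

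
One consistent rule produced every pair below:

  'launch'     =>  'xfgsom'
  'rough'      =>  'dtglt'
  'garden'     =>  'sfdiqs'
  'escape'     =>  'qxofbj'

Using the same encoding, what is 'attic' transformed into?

Shifts by position in launch: pos 0: l→x (+12), pos 1: a→f (+5), pos 2: u→g (+12), pos 3: n→s (+5) — repeating every 2. The shifts repeat in a cycle of length 2: positions 0,1,… shift by +12, +5, then the pattern repeats.
Applying it to attic: a+12=m, t+5=y, t+12=f, i+5=n, c+12=o.

myfno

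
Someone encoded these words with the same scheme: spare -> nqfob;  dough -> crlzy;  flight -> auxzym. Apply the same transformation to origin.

roxzxs

Each letter's alphabet position (a=0..z=25) is mapped through 25·x+5 mod 26 — an affine cipher.
Applying it to origin: o(14)→25·14+5≡17=r; r(17)→25·17+5≡14=o; i(8)→25·8+5≡23=x; g(6)→25·6+5≡25=z; i(8)→25·8+5≡23=x; n(13)→25·13+5≡18=s (all mod 26).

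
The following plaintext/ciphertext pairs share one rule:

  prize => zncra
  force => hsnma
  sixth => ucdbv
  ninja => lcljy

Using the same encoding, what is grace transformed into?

onyma

p(15)→z(25) and r(17)→n(13) fit y≡7x+24 (mod 26); the inverse of 7 mod 26 is 15. Each letter's alphabet position (a=0..z=25) is mapped through 7·x+24 mod 26 — an affine cipher.
Applying it to grace: g(6)→7·6+24≡14=o; r(17)→7·17+24≡13=n; a(0)→7·0+24≡24=y; c(2)→7·2+24≡12=m; e(4)→7·4+24≡0=a (all mod 26).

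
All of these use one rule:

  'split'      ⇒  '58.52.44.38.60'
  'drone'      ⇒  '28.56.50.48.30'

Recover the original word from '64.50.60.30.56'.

s(#19)→58 and p(#16)→52: differences scale by 2, so n = 2·pos + 20. Each letter becomes 2×(its alphabet position, a=1..z=26) + 20.
Undoing it on 64.50.60.30.56: 64→(64−20)÷2=22=v, 50→(50−20)÷2=15=o, 60→(60−20)÷2=20=t, 30→(30−20)÷2=5=e, 56→(56−20)÷2=18=r.

voter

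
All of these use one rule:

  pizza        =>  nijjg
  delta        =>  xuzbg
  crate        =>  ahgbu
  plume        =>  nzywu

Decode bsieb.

p(15)→n(13) and i(8)→i(8) fit y≡23x+6 (mod 26); the inverse of 23 mod 26 is 17. Each letter's alphabet position (a=0..z=25) is mapped through 23·x+6 mod 26 — an affine cipher.
Decoding bsieb: b(1)→17·(1−6)≡19=t; s(18)→17·(18−6)≡22=w; i(8)→17·(8−6)≡8=i; e(4)→17·(4−6)≡18=s; b(1)→17·(1−6)≡19=t (all mod 26).

twist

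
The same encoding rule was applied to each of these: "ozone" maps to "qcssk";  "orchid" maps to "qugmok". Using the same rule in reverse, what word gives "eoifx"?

clear

Letter i (0-indexed) is shifted by i+2, so successive shifts are 2, 3, 4, ….
Reversing it on eoifx: e−2=c, o−3=l, i−4=e, f−5=a, x−6=r.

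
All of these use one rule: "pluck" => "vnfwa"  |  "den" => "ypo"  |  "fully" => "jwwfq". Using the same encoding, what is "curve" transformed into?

The word is reversed, then every letter is shifted forward by 11.
For curve: reverse → evruc; then shift: e+11=p, v+11=g, r+11=c, u+11=f, c+11=n.

pgcfn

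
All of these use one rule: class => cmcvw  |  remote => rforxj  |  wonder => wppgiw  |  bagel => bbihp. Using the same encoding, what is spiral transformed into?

sqkueq

Each letter shifts forward by its position index (0, 1, 2, …) — the shift grows by one for each successive letter.
For spiral: s+0=s, p+1=q, i+2=k, r+3=u, a+4=e, l+5=q.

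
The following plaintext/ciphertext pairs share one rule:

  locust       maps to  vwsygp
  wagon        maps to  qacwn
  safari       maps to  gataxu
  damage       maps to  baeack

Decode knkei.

enemy

Treating letters as 0–25, the rule is x ↦ 9x + 0 (mod 26).
Decoding knkei: k(10)→3·(10−0)≡4=e; n(13)→3·(13−0)≡13=n; k(10)→3·(10−0)≡4=e; e(4)→3·(4−0)≡12=m; i(8)→3·(8−0)≡24=y (all mod 26).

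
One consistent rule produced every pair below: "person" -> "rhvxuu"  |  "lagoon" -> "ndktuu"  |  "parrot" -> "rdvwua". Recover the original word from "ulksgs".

Each letter shifts forward by (position + 2), i.e. 2, 3, 4, … — the shift grows by one for each successive letter.
Reversing it on ulksgs: u−2=s, l−3=i, k−4=g, s−5=n, g−6=a, s−7=l.

signal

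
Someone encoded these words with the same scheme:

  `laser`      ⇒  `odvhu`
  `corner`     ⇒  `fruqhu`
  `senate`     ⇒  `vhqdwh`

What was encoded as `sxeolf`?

public

Compare letters: l→o is +3, a→d is +3, s→v is +3 — a constant shift. Each letter is shifted forward by 3 in the alphabet (a Caesar shift of +3).
Decoding sxeolf: s−3=p, x−3=u, e−3=b, o−3=l, l−3=i, f−3=c.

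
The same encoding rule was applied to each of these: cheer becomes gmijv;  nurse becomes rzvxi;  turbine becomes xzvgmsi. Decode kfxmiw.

Shifts by position in cheer: pos 0: c→g (+4), pos 1: h→m (+5), pos 2: e→i (+4), pos 3: e→j (+5) — repeating every 2. A repeating key of period 2 is used — shifts +4, +5 over and over.
Reversing it on kfxmiw: k−4=g, f−5=a, x−4=t, m−5=h, i−4=e, w−5=r.

gather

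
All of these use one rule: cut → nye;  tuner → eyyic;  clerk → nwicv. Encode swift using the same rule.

The shift depends on letter class: consonant c→n is +11, but vowel u→y is +4. The rule splits by letter class: vowels +4, consonants +11.
For swift: s(cons)+11=d, w(cons)+11=h, i(vowel)+4=m, f(cons)+11=q, t(cons)+11=e.

dhmqe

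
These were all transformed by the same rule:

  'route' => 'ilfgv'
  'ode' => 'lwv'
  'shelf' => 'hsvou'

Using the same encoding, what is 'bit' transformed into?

yrg

Each pair mirrors across the alphabet (r↔i, o↔l, u↔f): positions sum to 25. Each letter is replaced by its mirror in the alphabet: a↔z, b↔y, c↔x, and so on (the Atbash cipher).
For bit: b↔y, i↔r, t↔g.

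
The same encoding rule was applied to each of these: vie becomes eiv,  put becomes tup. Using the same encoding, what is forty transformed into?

ytrof

The word is simply reversed.
For forty: reverse → ytrof.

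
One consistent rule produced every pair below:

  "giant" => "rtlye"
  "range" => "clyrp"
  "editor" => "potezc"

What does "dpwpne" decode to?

select

Compare letters: g→r is +11, i→t is +11, a→l is +11 — a constant shift. Each letter is shifted forward by 11 in the alphabet (a Caesar shift of +11).
Reversing it on dpwpne: d−11=s, p−11=e, w−11=l, p−11=e, n−11=c, e−11=t.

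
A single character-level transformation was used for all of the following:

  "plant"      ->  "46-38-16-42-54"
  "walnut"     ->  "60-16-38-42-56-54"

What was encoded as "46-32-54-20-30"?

p(#16)→46 and l(#12)→38: differences scale by 2, so n = 2·pos + 14. Each letter becomes 2×(its alphabet position, a=1..z=26) + 14.
Reversing it on 46-32-54-20-30: 46→(46−14)÷2=16=p, 32→(32−14)÷2=9=i, 54→(54−14)÷2=20=t, 20→(20−14)÷2=3=c, 30→(30−14)÷2=8=h.

pitch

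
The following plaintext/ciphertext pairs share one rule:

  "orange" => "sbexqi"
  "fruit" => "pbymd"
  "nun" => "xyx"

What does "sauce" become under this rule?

ceymi

The shift depends on letter class: consonant r→b is +10, but vowel o→s is +4. Vowels shift forward by 4 and consonants shift forward by 10.
On sauce: s(cons)+10=c, a(vowel)+4=e, u(vowel)+4=y, c(cons)+10=m, e(vowel)+4=i.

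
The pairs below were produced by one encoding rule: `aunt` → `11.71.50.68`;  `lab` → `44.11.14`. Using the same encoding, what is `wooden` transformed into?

The formula is n = 3×(alphabet index, a=1) + 8.
For wooden: w=23→77, o=15→53, o=15→53, d=4→20, e=5→23, n=14→50.

77.53.53.20.23.50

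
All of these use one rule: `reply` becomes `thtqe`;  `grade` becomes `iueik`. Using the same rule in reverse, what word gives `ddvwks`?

The shift increases by 1 at each position, starting from +2: 2, 3, 4, ….
Reversing it on ddvwks: d−2=b, d−3=a, v−4=r, w−5=r, k−6=e, s−7=l.

barrel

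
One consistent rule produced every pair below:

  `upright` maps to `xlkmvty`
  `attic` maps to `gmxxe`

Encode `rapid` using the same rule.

The output letters match the input read backwards, each shifted +4: upright reversed is thgirpu. Read the word backwards and shift each letter +4.
For rapid: reverse → dipar; then shift: d+4=h, i+4=m, p+4=t, a+4=e, r+4=v.

hmtev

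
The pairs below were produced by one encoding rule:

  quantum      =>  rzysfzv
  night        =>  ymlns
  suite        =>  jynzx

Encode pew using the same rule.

bju

Two steps: reverse the string, then apply a Caesar shift of +5.
Applying it to pew: reverse → wep; then shift: w+5=b, e+5=j, p+5=u.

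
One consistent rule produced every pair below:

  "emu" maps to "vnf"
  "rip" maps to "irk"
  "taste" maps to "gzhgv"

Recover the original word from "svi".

Each pair mirrors across the alphabet (e↔v, m↔n, u↔f): positions sum to 25. Letters are reflected about the middle of the alphabet (position → 25−position): Atbash.
Undoing it on svi: s↔h, v↔e, i↔r.

her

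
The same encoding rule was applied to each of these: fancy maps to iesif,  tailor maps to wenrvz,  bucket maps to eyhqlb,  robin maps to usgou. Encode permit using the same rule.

siwspb

The shift increases by 1 at each position, starting from +3: 3, 4, 5, ….
On permit: p+3=s, e+4=i, r+5=w, m+6=s, i+7=p, t+8=b.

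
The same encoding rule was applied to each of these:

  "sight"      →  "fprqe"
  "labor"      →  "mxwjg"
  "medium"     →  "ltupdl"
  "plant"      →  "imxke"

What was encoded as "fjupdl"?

sodium

Treating letters as 0–25, the rule is x ↦ 25x + 23 (mod 26).
Undoing it on fjupdl: f(5)→25·(5−23)≡18=s; j(9)→25·(9−23)≡14=o; u(20)→25·(20−23)≡3=d; p(15)→25·(15−23)≡8=i; d(3)→25·(3−23)≡20=u; l(11)→25·(11−23)≡12=m (all mod 26).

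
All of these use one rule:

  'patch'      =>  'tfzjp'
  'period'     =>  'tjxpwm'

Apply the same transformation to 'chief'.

In patch: p→t is +4, a→f is +5, t→z is +6, c→j is +7 — the shift increases by 1 each position. Each letter shifts forward by (position + 4), i.e. 4, 5, 6, … — the shift grows by one for each successive letter.
For chief: c+4=g, h+5=m, i+6=o, e+7=l, f+8=n.

gmoln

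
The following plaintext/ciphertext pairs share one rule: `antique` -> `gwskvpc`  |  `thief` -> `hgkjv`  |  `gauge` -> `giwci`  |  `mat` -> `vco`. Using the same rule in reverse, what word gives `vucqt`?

The output letters match the input read backwards, each shifted +2: antique reversed is euqitna. Two steps: reverse the string, then apply a Caesar shift of +2.
Undoing it on vucqt: shift back: v−2=t, u−2=s, c−2=a, q−2=o, t−2=r → tsaor; then reverse → roast.

roast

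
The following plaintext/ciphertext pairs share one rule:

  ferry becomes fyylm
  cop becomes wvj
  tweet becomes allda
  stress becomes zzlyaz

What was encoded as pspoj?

chili

The word is reversed, then every letter is shifted forward by 7.
Decoding pspoj: shift back: p−7=i, s−7=l, p−7=i, o−7=h, j−7=c → ilihc; then reverse → chili.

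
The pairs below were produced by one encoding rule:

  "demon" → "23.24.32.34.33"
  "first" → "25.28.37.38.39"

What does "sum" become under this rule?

d is letter #4 and maps to 23: an offset of 19. Letters become their 1-based position plus 19 (so a→20, b→21, …).
On sum: s=19→38, u=21→40, m=13→32.

38.40.32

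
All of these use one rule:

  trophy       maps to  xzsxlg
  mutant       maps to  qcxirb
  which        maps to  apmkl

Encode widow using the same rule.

It's a Vigenère-style cipher with numeric key [4,8]: position i shifts by key[i mod 2].
For widow: w+4=a, i+8=q, d+4=h, o+8=w, w+4=a.

aqhwa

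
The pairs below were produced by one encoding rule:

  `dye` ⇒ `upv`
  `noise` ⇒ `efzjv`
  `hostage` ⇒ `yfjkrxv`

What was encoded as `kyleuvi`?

Compare letters: d→u is +17, y→p is +17, e→v is +17 — a constant shift. This is a Caesar cipher with shift 17.
Decoding kyleuvi: k−17=t, y−17=h, l−17=u, e−17=n, u−17=d, v−17=e, i−17=r.

thunder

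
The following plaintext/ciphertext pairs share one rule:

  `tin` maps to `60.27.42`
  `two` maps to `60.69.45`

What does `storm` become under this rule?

t(#20)→60 and i(#9)→27: differences scale by 3, so n = 3·pos + 0. Each letter becomes 3×(its alphabet position, a=1..z=26).
Applying it to storm: s=19→57, t=20→60, o=15→45, r=18→54, m=13→39.

57.60.45.54.39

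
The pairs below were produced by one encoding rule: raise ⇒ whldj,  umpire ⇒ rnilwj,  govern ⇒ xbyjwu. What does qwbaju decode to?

r(17)→w(22) and a(0)→h(7) fit y≡7x+7 (mod 26); the inverse of 7 mod 26 is 15. Treating letters as 0–25, the rule is x ↦ 7x + 7 (mod 26).
Decoding qwbaju: q(16)→15·(16−7)≡5=f; w(22)→15·(22−7)≡17=r; b(1)→15·(1−7)≡14=o; a(0)→15·(0−7)≡25=z; j(9)→15·(9−7)≡4=e; u(20)→15·(20−7)≡13=n (all mod 26).

frozen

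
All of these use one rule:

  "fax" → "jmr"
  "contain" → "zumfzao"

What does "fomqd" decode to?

The output letters match the input read backwards, each shifted +12: fax reversed is xaf. Read the word backwards and shift each letter +12.
Undoing it on fomqd: shift back: f−12=t, o−12=c, m−12=a, q−12=e, d−12=r → tcaer; then reverse → react.

react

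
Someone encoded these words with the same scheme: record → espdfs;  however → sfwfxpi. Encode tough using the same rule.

The output letters match the input read backwards, each shifted +1: record reversed is drocer. The word is reversed, then every letter is shifted forward by 1.
Applying it to tough: reverse → hguot; then shift: h+1=i, g+1=h, u+1=v, o+1=p, t+1=u.

ihvpu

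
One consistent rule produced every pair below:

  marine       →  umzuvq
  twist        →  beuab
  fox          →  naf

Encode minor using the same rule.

uuvaz

Two shifts are in play — +12 for a/e/i/o/u, +8 for every other letter.
Applying it to minor: m(cons)+8=u, i(vowel)+12=u, n(cons)+8=v, o(vowel)+12=a, r(cons)+8=z.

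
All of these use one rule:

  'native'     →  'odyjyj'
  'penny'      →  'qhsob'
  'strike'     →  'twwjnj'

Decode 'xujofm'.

wrench

It's a Vigenère-style cipher with numeric key [1,3,5]: position i shifts by key[i mod 3].
Reversing it on xujofm: x−1=w, u−3=r, j−5=e, o−1=n, f−3=c, m−5=h.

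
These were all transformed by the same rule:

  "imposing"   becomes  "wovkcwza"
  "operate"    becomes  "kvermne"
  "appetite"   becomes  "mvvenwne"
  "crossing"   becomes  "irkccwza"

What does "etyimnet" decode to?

i(8)→w(22) and m(12)→o(14) fit y≡11x+12 (mod 26); the inverse of 11 mod 26 is 19. Treating letters as 0–25, the rule is x ↦ 11x + 12 (mod 26).
Decoding etyimnet: e(4)→19·(4−12)≡4=e; t(19)→19·(19−12)≡3=d; y(24)→19·(24−12)≡20=u; i(8)→19·(8−12)≡2=c; m(12)→19·(12−12)≡0=a; n(13)→19·(13−12)≡19=t; e(4)→19·(4−12)≡4=e; t(19)→19·(19−12)≡3=d (all mod 26).

educated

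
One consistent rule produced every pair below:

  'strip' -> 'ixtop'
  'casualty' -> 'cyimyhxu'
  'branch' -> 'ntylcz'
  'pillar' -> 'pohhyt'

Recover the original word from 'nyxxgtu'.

Treating letters as 0–25, the rule is x ↦ 15x + 24 (mod 26).
Decoding nyxxgtu: n(13)→7·(13−24)≡1=b; y(24)→7·(24−24)≡0=a; x(23)→7·(23−24)≡19=t; x(23)→7·(23−24)≡19=t; g(6)→7·(6−24)≡4=e; t(19)→7·(19−24)≡17=r; u(20)→7·(20−24)≡24=y (all mod 26).

battery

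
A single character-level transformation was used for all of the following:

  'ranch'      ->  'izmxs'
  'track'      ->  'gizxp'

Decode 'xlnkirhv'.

Each pair mirrors across the alphabet (r↔i, a↔z, n↔m): positions sum to 25. This is the alphabet-reversal cipher (Atbash): a becomes z, b becomes y, etc.
Decoding xlnkirhv: x↔c, l↔o, n↔m, k↔p, i↔r, r↔i, h↔s, v↔e.

comprise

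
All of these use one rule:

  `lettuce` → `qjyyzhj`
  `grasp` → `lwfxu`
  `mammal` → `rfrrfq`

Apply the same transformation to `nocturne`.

sthyzwsj

Each letter is shifted forward by 5 in the alphabet (a Caesar shift of +5).
Applying it to nocturne: n+5=s, o+5=t, c+5=h, t+5=y, u+5=z, r+5=w, n+5=s, e+5=j.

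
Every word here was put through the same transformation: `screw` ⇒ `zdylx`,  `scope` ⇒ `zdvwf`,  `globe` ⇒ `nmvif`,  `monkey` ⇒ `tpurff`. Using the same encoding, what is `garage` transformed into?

nbyhhl

Shifts by position in screw: pos 0: s→z (+7), pos 1: c→d (+1), pos 2: r→y (+7), pos 3: e→l (+7), pos 4: w→x (+1) — repeating every 3. The shifts repeat in a cycle of length 3: positions 0,1,… shift by +7, +1, +7, then the pattern repeats.
For garage: g+7=n, a+1=b, r+7=y, a+7=h, g+1=h, e+7=l.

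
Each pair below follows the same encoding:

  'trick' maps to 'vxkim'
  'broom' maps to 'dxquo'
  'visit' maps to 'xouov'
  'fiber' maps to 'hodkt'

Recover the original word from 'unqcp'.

Shifts by position in trick: pos 0: t→v (+2), pos 1: r→x (+6), pos 2: i→k (+2), pos 3: c→i (+6) — repeating every 2. A repeating key of period 2 is used — shifts +2, +6 over and over.
Undoing it on unqcp: u−2=s, n−6=h, q−2=o, c−6=w, p−2=n.

shown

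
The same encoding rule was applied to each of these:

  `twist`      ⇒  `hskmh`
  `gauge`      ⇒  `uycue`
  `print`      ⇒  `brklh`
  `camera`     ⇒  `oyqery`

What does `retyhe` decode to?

t(19)→h(7) and w(22)→s(18) fit y≡21x+24 (mod 26); the inverse of 21 mod 26 is 5. Each letter's alphabet position (a=0..z=25) is mapped through 21·x+24 mod 26 — an affine cipher.
Decoding retyhe: r(17)→5·(17−24)≡17=r; e(4)→5·(4−24)≡4=e; t(19)→5·(19−24)≡1=b; y(24)→5·(24−24)≡0=a; h(7)→5·(7−24)≡19=t; e(4)→5·(4−24)≡4=e (all mod 26).

rebate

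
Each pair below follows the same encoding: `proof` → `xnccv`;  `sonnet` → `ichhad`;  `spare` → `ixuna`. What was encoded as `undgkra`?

article

Each letter's alphabet position (a=0..z=25) is mapped through 21·x+20 mod 26 — an affine cipher.
Decoding undgkra: u(20)→5·(20−20)≡0=a; n(13)→5·(13−20)≡17=r; d(3)→5·(3−20)≡19=t; g(6)→5·(6−20)≡8=i; k(10)→5·(10−20)≡2=c; r(17)→5·(17−20)≡11=l; a(0)→5·(0−20)≡4=e (all mod 26).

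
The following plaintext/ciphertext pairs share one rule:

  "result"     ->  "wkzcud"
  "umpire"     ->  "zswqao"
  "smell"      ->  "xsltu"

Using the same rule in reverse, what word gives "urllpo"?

pledge

In result: r→w is +5, e→k is +6, s→z is +7, u→c is +8 — the shift increases by 1 each position. Each letter shifts forward by (position + 5), i.e. 5, 6, 7, … — the shift grows by one for each successive letter.
Undoing it on urllpo: u−5=p, r−6=l, l−7=e, l−8=d, p−9=g, o−10=e.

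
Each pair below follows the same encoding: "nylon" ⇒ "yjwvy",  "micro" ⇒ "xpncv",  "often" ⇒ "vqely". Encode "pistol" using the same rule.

apdevw

The shift depends on letter class: consonant n→y is +11, but vowel o→v is +7. Vowels shift forward by 7 and consonants shift forward by 11.
On pistol: p(cons)+11=a, i(vowel)+7=p, s(cons)+11=d, t(cons)+11=e, o(vowel)+7=v, l(cons)+11=w.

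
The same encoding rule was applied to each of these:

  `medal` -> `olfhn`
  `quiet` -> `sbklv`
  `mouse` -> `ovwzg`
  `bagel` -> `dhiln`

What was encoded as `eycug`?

It's a Vigenère-style cipher with numeric key [2,7]: position i shifts by key[i mod 2].
Decoding eycug: e−2=c, y−7=r, c−2=a, u−7=n, g−2=e.

crane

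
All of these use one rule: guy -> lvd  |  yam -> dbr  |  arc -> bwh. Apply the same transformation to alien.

The rule splits by letter class: vowels +1, consonants +5.
Applying it to alien: a(vowel)+1=b, l(cons)+5=q, i(vowel)+1=j, e(vowel)+1=f, n(cons)+5=s.

bqjfs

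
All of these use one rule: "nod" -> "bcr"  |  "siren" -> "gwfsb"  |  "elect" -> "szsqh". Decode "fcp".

rob

Compare letters: n→b is +14, o→c is +14, d→r is +14 — a constant shift. Each letter is shifted forward by 14 in the alphabet (a Caesar shift of +14).
Undoing it on fcp: f−14=r, c−14=o, p−14=b.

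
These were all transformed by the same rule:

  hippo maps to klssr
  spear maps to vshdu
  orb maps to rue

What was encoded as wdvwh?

Compare letters: h→k is +3, i→l is +3, p→s is +3 — a constant shift. Each letter is shifted forward by 3 in the alphabet (a Caesar shift of +3).
Undoing it on wdvwh: w−3=t, d−3=a, v−3=s, w−3=t, h−3=e.

taste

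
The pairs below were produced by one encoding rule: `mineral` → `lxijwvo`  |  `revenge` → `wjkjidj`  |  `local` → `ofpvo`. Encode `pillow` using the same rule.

m(12)→l(11) and i(8)→x(23) fit y≡23x+21 (mod 26); the inverse of 23 mod 26 is 17. Treating letters as 0–25, the rule is x ↦ 23x + 21 (mod 26).
For pillow: p(15)→23·15+21≡2=c; i(8)→23·8+21≡23=x; l(11)→23·11+21≡14=o; l(11)→23·11+21≡14=o; o(14)→23·14+21≡5=f; w(22)→23·22+21≡7=h (all mod 26).

cxoofh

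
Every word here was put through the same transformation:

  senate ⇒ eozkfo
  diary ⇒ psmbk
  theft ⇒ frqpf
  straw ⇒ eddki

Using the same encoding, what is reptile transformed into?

dobduvq

It's a Vigenère-style cipher with numeric key [12,10]: position i shifts by key[i mod 2].
On reptile: r+12=d, e+10=o, p+12=b, t+10=d, i+12=u, l+10=v, e+12=q.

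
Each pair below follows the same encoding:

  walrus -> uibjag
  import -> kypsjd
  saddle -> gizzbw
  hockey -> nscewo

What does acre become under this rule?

w(22)→u(20) and a(0)→i(8) fit y≡23x+8 (mod 26); the inverse of 23 mod 26 is 17. Treating letters as 0–25, the rule is x ↦ 23x + 8 (mod 26).
For acre: a(0)→23·0+8≡8=i; c(2)→23·2+8≡2=c; r(17)→23·17+8≡9=j; e(4)→23·4+8≡22=w (all mod 26).

icjw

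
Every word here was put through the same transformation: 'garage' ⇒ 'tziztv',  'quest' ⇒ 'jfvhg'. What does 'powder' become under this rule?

kldwvi

Each pair mirrors across the alphabet (g↔t, a↔z, r↔i): positions sum to 25. Each letter is replaced by its mirror in the alphabet: a↔z, b↔y, c↔x, and so on (the Atbash cipher).
For powder: p↔k, o↔l, w↔d, d↔w, e↔v, r↔i.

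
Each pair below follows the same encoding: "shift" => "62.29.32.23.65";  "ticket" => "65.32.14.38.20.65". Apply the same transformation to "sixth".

The formula is n = 3×(alphabet index, a=1) + 5.
For sixth: s=19→62, i=9→32, x=24→77, t=20→65, h=8→29.

62.32.77.65.29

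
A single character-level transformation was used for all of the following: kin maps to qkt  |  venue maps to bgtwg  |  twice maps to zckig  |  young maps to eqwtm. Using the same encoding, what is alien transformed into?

The shift depends on letter class: consonant k→q is +6, but vowel i→k is +2. The rule splits by letter class: vowels +2, consonants +6.
On alien: a(vowel)+2=c, l(cons)+6=r, i(vowel)+2=k, e(vowel)+2=g, n(cons)+6=t.

crkgt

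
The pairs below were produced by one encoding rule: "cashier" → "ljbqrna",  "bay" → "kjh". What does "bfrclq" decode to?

It's a constant shift of +9 (ROT9).
Undoing it on bfrclq: b−9=s, f−9=w, r−9=i, c−9=t, l−9=c, q−9=h.

switch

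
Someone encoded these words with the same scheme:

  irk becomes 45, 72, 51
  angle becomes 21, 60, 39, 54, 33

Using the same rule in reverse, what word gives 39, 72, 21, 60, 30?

The formula is n = 3×(alphabet index, a=1) + 18.
Decoding 39, 72, 21, 60, 30: 39→(39−18)÷3=7=g, 72→(72−18)÷3=18=r, 21→(21−18)÷3=1=a, 60→(60−18)÷3=14=n, 30→(30−18)÷3=4=d.

grand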